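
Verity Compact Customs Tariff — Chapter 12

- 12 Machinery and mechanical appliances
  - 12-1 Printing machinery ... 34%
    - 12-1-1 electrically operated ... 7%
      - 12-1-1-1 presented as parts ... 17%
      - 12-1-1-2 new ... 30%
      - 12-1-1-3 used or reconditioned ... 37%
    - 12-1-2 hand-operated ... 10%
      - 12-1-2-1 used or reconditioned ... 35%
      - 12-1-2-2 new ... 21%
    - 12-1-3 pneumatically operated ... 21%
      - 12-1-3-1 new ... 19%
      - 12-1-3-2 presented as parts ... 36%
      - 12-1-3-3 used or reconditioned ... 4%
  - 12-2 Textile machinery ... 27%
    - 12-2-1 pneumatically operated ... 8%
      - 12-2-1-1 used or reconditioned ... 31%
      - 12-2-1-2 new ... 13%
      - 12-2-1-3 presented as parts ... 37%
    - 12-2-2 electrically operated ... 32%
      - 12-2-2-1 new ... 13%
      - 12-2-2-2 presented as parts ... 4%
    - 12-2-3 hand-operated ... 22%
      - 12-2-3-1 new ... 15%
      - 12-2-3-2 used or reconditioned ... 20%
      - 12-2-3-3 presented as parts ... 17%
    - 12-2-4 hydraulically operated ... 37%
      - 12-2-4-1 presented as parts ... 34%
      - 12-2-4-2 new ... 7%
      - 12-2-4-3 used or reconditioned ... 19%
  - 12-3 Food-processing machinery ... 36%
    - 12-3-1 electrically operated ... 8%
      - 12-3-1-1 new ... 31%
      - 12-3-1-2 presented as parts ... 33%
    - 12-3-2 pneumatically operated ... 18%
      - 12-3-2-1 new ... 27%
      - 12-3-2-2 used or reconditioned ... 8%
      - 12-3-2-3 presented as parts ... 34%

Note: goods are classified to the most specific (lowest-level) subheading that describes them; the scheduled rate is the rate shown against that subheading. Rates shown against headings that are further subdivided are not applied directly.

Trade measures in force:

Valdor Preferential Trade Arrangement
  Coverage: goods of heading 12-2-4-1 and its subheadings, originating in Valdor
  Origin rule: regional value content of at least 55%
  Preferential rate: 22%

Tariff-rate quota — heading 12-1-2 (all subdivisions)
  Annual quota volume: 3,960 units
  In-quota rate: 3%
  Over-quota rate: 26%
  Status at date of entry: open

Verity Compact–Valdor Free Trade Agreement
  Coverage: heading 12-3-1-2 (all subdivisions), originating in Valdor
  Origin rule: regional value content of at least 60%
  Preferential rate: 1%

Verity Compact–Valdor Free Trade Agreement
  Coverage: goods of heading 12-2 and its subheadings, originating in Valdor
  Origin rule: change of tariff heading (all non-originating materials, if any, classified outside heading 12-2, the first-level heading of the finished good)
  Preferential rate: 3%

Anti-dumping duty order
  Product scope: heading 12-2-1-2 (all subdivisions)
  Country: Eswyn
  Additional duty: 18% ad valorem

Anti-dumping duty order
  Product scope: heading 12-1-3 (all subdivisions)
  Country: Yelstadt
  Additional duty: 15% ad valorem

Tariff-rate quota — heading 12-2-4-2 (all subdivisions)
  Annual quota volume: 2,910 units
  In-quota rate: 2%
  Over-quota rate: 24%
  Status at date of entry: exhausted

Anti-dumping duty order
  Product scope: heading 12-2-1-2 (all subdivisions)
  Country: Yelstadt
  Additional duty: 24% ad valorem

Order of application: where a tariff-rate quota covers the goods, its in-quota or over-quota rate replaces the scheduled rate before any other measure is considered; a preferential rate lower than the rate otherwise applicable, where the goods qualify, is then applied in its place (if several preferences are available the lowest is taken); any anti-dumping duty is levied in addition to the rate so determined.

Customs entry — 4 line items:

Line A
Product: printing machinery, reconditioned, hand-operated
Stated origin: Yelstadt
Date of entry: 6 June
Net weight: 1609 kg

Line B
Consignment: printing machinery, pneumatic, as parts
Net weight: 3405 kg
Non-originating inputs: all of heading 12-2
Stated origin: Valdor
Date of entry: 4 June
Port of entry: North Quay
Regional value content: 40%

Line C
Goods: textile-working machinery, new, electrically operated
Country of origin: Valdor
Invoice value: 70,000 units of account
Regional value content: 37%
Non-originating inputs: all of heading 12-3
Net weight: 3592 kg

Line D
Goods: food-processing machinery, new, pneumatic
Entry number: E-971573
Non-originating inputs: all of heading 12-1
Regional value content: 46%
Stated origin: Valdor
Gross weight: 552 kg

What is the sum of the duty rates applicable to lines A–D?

69%

Line A: printing → 12-1; hand-operated → 12-1-2; reconditioned → 12-1-2-1. Scheduled 35%. quota on 12-1-2 open → in-quota 3%. → 3%.
Line B: printing → 12-1; pneumatic → 12-1-3; as parts → 12-1-3-2. Scheduled 36%. Valdor agreement on 12-2-4-1: 12-1-3-2 not covered; Valdor agreement on 12-3-1-2: 12-1-3-2 not covered; Valdor agreement on 12-2: 12-1-3-2 not covered. → 36%.
Line C: textile-working → 12-2; electrically operated → 12-2-2; new → 12-2-2-1. Scheduled 13%. Valdor agreement on 12-2-4-1: 12-2-2-1 not covered; Valdor agreement on 12-3-1-2: 12-2-2-1 not covered; Valdor agreement on 12-2: CTH met → 3% available; preferential 3%. → 3%.
Line D: food-processing → 12-3; pneumatic → 12-3-2; new → 12-3-2-1. Scheduled 27%. Valdor agreement on 12-2-4-1: 12-3-2-1 not covered; Valdor agreement on 12-3-1-2: 12-3-2-1 not covered; Valdor agreement on 12-2: 12-3-2-1 not covered. → 27%.
Sum: 3% + 36% + 3% + 27% = 69%.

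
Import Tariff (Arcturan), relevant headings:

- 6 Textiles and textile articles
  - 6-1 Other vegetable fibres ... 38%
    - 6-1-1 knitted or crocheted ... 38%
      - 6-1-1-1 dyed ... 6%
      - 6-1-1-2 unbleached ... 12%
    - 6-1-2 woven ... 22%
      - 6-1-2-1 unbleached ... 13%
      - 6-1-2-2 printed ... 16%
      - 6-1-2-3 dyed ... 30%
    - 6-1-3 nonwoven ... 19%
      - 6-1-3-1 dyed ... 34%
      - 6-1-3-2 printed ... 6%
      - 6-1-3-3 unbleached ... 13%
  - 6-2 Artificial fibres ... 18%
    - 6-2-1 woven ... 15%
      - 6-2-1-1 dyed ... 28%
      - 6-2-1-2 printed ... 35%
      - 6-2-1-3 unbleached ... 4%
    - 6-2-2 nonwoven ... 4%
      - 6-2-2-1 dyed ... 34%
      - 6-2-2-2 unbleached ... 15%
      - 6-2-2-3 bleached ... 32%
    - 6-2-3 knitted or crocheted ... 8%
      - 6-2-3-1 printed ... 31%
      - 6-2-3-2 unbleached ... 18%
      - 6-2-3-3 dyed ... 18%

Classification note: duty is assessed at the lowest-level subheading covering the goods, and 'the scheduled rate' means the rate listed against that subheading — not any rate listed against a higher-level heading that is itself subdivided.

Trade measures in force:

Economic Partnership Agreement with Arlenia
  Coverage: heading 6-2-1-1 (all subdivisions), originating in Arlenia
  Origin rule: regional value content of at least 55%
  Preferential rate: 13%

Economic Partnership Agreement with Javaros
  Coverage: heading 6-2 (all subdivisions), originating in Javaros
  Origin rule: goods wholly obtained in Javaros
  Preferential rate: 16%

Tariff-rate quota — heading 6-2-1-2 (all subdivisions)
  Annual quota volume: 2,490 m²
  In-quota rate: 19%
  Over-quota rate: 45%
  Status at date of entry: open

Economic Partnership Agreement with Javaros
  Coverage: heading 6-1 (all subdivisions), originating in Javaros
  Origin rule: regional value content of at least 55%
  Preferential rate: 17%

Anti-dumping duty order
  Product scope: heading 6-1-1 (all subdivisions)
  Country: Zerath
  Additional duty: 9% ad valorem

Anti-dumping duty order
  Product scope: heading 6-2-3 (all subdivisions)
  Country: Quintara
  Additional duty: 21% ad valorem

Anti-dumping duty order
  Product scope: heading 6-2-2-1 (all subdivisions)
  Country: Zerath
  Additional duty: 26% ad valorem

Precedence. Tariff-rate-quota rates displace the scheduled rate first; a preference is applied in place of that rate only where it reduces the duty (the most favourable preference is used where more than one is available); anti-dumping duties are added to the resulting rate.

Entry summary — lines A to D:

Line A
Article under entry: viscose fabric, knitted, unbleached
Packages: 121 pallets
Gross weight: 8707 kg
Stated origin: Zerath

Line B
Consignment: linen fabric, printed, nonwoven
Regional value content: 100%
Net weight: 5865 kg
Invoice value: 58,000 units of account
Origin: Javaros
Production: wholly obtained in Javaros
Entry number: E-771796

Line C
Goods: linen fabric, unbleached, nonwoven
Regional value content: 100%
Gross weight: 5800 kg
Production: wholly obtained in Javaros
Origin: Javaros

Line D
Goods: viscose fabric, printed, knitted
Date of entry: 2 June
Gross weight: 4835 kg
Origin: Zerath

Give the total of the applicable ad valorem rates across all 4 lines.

Line A: viscose → 6-2; knitted → 6-2-3; unbleached → 6-2-3-2. Scheduled 18%. No special measure applies. → 18%.
Line B: linen → 6-1; nonwoven → 6-1-3; printed → 6-1-3-2. Scheduled 6%. Javaros agreement on 6-2: 6-1-3-2 not covered; Javaros agreement on 6-1: RVC ≥ 55% → 17% available; preference 17% not lower than 6% → no reduction. → 6%.
Line C: linen → 6-1; nonwoven → 6-1-3; unbleached → 6-1-3-3. Scheduled 13%. Javaros agreement on 6-2: 6-1-3-3 not covered; Javaros agreement on 6-1: RVC ≥ 55% → 17% available; preference 17% not lower than 13% → no reduction. → 13%.
Line D: viscose → 6-2; knitted → 6-2-3; printed → 6-2-3-1. Scheduled 31%. No special measure applies. → 31%.
Sum: 18% + 6% + 13% + 31% = 68%.

68%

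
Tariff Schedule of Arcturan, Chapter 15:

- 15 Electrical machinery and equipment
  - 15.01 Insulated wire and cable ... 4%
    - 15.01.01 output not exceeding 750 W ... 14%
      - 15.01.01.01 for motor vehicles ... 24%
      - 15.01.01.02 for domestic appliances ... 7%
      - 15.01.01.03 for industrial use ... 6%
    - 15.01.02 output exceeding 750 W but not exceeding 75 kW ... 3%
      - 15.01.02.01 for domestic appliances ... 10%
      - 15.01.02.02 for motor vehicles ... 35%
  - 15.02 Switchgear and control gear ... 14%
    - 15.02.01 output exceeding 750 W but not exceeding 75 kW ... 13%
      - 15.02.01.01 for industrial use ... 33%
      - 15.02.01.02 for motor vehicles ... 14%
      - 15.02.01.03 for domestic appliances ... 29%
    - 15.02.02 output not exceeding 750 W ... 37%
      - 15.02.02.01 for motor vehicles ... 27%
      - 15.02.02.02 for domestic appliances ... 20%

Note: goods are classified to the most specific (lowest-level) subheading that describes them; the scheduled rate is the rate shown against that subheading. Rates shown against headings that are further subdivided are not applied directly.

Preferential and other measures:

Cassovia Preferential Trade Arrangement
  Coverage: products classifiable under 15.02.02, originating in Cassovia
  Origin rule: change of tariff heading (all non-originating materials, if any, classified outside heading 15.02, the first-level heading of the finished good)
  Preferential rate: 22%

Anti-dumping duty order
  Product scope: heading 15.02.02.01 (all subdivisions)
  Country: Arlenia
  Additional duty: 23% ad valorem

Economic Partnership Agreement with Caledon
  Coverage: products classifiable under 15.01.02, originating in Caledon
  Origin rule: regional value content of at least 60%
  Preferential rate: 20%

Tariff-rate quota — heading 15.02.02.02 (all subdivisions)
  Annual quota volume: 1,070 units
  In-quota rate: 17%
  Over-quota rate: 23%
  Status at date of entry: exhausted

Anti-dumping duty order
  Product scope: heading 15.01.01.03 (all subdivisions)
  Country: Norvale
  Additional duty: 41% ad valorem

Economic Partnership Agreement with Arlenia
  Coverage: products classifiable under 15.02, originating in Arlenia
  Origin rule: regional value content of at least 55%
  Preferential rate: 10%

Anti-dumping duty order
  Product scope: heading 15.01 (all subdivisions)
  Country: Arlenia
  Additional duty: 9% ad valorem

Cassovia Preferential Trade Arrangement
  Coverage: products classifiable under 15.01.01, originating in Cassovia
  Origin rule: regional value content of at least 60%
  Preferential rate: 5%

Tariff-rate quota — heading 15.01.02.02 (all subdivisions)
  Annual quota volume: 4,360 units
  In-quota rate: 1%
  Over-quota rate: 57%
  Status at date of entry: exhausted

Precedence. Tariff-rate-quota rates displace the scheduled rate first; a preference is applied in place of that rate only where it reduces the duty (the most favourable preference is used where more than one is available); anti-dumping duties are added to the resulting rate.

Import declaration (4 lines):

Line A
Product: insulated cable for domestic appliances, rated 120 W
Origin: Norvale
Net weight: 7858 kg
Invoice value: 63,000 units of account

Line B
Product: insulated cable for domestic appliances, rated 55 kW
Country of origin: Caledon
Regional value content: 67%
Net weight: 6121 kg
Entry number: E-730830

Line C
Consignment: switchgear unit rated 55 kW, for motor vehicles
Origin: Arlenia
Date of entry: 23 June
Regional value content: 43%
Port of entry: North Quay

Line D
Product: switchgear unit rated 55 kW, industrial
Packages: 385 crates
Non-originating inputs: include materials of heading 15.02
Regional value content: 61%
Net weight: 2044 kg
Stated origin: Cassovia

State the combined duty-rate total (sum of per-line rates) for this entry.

64%

Line A: insulated cable → 15.01; rated 120 W → 15.01.01; for domestic appliances → 15.01.01.02. Scheduled 7%. No special measure applies. → 7%.
Line B: insulated cable → 15.01; rated 55 kW → 15.01.02; for domestic appliances → 15.01.02.01. Scheduled 10%. Caledon agreement on 15.01.02: RVC ≥ 60% → 20% available; preference 20% not lower than 10% → no reduction. → 10%.
Line C: switchgear unit → 15.02; rated 55 kW → 15.02.01; for motor vehicles → 15.02.01.02. Scheduled 14%. Arlenia agreement on 15.02: RVC < 55%. → 14%.
Line D: switchgear unit → 15.02; rated 55 kW → 15.02.01; industrial → 15.02.01.01. Scheduled 33%. Cassovia agreement on 15.02.02: 15.02.01.01 not covered; Cassovia agreement on 15.01.01: 15.02.01.01 not covered. → 33%.
Sum: 7% + 10% + 14% + 33% = 64%.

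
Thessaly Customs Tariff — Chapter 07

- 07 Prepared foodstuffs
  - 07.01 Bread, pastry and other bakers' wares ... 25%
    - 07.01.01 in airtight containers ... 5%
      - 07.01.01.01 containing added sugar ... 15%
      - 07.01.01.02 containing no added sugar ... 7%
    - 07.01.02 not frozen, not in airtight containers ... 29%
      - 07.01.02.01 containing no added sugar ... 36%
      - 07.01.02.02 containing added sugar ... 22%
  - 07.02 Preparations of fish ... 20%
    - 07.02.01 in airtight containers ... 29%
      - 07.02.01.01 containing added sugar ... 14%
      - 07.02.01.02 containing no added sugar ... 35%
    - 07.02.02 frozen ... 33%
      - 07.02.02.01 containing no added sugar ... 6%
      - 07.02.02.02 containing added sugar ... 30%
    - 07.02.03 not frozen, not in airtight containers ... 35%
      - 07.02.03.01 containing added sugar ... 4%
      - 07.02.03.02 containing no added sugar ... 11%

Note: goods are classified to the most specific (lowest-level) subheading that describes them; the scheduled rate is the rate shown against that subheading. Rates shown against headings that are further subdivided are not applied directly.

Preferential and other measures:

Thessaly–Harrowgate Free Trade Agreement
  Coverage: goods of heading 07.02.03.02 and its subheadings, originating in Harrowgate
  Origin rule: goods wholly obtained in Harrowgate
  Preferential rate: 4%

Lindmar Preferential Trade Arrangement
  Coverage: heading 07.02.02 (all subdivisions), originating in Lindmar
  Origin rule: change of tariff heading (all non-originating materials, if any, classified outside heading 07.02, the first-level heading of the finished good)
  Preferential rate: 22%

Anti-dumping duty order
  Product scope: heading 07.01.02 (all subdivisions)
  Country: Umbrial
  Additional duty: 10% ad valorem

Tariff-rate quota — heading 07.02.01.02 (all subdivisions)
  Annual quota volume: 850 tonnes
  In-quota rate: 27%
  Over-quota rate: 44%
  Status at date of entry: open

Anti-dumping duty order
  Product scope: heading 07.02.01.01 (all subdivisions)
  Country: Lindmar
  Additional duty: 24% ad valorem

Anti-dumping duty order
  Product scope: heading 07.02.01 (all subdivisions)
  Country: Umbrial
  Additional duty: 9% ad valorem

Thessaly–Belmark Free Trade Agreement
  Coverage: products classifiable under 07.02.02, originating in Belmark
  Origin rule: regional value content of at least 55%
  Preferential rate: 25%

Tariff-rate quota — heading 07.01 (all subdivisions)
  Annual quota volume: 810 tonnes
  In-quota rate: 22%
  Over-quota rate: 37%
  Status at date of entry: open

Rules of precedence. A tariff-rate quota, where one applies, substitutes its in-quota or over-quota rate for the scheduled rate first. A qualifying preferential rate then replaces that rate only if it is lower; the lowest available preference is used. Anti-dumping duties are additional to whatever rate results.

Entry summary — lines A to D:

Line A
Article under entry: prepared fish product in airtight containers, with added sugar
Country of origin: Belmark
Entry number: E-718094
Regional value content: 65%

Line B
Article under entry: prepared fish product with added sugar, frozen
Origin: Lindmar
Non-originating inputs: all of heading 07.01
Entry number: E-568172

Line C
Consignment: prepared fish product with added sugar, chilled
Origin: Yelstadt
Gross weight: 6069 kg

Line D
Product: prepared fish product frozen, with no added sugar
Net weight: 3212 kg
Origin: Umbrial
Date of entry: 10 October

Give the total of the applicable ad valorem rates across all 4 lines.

46%

Line A: prepared fish product → 07.02; in airtight containers → 07.02.01; with added sugar → 07.02.01.01. Scheduled 14%. Belmark agreement on 07.02.02: 07.02.01.01 not covered. → 14%.
Line B: prepared fish product → 07.02; frozen → 07.02.02; with added sugar → 07.02.02.02. Scheduled 30%. Lindmar agreement on 07.02.02: CTH met → 22% available; preferential 22%. → 22%.
Line C: prepared fish product → 07.02; chilled → 07.02.03; with added sugar → 07.02.03.01. Scheduled 4%. No special measure applies. → 4%.
Line D: prepared fish product → 07.02; frozen → 07.02.02; with no added sugar → 07.02.02.01. Scheduled 6%. No special measure applies. → 6%.
Sum: 14% + 22% + 4% + 6% = 46%.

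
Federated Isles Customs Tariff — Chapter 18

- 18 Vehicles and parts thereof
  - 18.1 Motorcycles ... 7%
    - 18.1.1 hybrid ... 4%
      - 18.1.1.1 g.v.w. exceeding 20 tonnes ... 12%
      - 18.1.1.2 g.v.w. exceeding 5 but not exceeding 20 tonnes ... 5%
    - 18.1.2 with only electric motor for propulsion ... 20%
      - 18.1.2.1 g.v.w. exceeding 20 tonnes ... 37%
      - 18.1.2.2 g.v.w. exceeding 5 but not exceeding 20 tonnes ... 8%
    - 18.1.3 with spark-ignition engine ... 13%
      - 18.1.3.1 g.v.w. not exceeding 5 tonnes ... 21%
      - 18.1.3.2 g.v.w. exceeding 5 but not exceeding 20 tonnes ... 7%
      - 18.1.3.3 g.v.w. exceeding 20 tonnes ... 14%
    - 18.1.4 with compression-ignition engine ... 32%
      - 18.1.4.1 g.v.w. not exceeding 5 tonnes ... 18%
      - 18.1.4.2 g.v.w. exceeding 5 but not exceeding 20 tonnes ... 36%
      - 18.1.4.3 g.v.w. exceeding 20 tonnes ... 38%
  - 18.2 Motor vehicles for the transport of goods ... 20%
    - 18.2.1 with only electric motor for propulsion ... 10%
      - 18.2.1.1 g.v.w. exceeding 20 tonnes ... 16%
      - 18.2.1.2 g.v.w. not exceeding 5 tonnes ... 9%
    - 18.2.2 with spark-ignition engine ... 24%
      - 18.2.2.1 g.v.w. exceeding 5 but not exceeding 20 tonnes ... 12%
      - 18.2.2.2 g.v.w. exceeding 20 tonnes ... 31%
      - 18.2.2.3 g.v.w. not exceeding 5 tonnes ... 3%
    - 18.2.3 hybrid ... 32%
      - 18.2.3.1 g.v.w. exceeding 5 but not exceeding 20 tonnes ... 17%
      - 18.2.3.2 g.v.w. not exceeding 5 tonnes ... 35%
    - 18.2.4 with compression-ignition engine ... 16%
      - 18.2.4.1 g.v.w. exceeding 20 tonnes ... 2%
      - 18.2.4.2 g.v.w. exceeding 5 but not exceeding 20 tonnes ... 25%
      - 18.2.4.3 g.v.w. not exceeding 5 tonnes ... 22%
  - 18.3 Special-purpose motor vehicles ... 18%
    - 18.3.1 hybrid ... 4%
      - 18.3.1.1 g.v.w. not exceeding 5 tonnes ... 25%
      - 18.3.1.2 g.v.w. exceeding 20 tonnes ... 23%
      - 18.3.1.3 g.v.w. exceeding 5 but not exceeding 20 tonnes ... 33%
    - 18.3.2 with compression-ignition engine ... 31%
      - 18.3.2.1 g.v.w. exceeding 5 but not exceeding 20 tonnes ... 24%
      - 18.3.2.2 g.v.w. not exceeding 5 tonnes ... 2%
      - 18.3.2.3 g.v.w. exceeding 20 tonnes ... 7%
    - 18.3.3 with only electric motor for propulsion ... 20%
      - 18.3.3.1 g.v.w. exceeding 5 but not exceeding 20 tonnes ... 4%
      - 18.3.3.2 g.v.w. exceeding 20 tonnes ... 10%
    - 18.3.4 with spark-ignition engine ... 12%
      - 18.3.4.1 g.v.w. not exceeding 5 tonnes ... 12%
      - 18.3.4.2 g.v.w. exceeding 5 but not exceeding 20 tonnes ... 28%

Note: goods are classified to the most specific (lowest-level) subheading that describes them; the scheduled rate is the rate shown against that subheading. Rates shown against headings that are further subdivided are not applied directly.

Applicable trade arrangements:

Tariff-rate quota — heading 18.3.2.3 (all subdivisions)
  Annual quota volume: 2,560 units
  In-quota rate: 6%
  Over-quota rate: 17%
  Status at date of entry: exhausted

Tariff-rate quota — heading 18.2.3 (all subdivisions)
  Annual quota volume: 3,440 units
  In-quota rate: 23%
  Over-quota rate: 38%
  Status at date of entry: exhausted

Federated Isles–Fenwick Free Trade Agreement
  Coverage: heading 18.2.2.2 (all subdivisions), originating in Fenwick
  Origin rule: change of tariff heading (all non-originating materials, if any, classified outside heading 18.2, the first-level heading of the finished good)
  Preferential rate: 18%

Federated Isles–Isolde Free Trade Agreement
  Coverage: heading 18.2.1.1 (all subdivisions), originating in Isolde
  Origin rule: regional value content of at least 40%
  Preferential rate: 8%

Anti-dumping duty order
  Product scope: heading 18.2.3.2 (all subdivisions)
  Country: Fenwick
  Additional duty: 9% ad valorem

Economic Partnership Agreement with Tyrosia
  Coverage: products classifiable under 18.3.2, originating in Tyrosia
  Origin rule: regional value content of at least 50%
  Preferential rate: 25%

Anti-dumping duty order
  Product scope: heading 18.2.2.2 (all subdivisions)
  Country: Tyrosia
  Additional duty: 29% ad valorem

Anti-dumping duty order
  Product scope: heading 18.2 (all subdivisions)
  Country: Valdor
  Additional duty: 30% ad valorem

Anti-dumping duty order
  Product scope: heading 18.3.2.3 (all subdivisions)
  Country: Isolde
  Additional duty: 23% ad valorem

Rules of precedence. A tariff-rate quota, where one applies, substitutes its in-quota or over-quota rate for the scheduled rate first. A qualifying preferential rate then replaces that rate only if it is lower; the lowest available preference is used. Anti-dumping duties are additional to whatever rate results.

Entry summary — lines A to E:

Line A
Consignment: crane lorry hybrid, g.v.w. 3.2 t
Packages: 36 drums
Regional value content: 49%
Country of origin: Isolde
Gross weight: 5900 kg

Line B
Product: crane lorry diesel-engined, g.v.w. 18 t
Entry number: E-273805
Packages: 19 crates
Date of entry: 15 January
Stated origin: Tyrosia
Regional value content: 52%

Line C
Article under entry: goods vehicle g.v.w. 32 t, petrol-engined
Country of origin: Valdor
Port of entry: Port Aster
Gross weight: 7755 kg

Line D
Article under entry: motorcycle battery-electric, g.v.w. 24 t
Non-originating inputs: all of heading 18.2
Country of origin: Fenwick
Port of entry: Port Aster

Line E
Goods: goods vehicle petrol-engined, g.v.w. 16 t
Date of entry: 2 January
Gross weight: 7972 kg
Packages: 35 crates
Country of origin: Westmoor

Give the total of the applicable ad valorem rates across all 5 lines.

159%

Line A: crane lorry → 18.3; hybrid → 18.3.1; g.v.w. 3.2 t → 18.3.1.1. Scheduled 25%. Isolde agreement on 18.2.1.1: 18.3.1.1 not covered. → 25%.
Line B: crane lorry → 18.3; diesel-engined → 18.3.2; g.v.w. 18 t → 18.3.2.1. Scheduled 24%. Tyrosia agreement on 18.3.2: RVC ≥ 50% → 25% available; preference 25% not lower than 24% → no reduction. → 24%.
Line C: goods vehicle → 18.2; petrol-engined → 18.2.2; g.v.w. 32 t → 18.2.2.2. Scheduled 31%. anti-dumping (Valdor, 18.2): +30%; total 31% + 30% = 61%. → 61%.
Line D: motorcycle → 18.1; battery-electric → 18.1.2; g.v.w. 24 t → 18.1.2.1. Scheduled 37%. Fenwick agreement on 18.2.2.2: 18.1.2.1 not covered. → 37%.
Line E: goods vehicle → 18.2; petrol-engined → 18.2.2; g.v.w. 16 t → 18.2.2.1. Scheduled 12%. No special measure applies. → 12%.
Sum: 25% + 24% + 61% + 37% + 12% = 159%.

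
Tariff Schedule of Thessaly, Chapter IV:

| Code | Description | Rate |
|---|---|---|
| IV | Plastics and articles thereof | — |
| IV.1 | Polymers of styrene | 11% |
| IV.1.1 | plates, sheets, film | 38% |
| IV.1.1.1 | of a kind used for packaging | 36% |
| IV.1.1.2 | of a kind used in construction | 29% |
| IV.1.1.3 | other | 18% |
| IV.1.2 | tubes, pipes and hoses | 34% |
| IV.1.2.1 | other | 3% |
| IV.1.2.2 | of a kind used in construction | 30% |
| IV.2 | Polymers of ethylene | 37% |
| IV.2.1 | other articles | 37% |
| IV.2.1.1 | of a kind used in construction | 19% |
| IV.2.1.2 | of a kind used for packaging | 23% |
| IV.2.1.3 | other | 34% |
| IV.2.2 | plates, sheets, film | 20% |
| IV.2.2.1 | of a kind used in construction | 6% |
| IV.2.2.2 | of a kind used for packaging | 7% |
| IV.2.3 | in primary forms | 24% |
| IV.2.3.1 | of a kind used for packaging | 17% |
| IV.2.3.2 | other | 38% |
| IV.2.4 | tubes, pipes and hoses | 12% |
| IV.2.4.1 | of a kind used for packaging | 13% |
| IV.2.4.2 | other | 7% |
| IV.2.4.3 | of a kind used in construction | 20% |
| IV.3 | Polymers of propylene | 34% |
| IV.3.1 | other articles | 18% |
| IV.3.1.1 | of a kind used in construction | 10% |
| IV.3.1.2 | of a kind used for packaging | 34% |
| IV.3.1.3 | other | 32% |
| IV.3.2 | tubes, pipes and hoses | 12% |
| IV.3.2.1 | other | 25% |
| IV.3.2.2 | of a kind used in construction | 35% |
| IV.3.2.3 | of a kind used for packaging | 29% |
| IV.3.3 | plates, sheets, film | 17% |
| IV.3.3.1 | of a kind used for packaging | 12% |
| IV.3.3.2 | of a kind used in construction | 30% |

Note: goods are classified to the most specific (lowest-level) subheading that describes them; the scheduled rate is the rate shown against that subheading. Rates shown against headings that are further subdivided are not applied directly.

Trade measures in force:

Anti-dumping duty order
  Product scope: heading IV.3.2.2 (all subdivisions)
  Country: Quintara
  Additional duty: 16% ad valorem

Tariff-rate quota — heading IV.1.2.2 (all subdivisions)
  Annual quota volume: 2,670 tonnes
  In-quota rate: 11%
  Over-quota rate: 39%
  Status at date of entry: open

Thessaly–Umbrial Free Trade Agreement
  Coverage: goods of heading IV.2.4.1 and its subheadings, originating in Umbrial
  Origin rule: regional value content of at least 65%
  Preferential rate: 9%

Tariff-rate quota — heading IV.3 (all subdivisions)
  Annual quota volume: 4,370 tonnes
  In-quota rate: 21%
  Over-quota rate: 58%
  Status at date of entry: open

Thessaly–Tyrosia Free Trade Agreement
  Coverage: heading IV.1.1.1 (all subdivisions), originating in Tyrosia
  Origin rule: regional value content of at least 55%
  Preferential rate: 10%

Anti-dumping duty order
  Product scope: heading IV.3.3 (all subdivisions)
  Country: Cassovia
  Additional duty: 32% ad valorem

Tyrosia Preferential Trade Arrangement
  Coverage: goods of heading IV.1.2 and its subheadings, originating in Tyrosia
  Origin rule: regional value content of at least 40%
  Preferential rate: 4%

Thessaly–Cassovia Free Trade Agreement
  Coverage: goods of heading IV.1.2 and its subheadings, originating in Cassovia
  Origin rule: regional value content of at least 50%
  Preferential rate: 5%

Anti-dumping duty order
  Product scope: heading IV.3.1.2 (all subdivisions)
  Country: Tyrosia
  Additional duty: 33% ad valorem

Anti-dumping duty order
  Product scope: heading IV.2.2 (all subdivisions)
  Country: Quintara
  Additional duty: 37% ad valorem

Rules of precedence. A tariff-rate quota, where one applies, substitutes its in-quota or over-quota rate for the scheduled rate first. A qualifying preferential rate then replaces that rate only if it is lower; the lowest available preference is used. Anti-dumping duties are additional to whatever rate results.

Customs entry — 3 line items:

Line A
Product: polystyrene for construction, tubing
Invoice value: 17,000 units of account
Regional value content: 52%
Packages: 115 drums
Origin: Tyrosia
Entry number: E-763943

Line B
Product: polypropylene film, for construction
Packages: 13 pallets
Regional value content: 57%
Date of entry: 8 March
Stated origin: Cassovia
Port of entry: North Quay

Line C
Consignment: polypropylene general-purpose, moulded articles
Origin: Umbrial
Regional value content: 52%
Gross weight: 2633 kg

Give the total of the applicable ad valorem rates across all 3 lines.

Line A: polystyrene → IV.1; tubing → IV.1.2; for construction → IV.1.2.2. Scheduled 30%. quota on IV.1.2.2 open → in-quota 11%; Tyrosia agreement on IV.1.1.1: IV.1.2.2 not covered; Tyrosia agreement on IV.1.2: RVC ≥ 40% → 4% available; preferential 4%. → 4%.
Line B: polypropylene → IV.3; film → IV.3.3; for construction → IV.3.3.2. Scheduled 30%. quota on IV.3 open → in-quota 21%; Cassovia agreement on IV.1.2: IV.3.3.2 not covered; anti-dumping (Cassovia, IV.3.3): +32%; total 21% + 32% = 53%. → 53%.
Line C: polypropylene → IV.3; moulded articles → IV.3.1; general-purpose → IV.3.1.3. Scheduled 32%. quota on IV.3 open → in-quota 21%; Umbrial agreement on IV.2.4.1: IV.3.1.3 not covered. → 21%.
Sum: 4% + 53% + 21% = 78%.

78%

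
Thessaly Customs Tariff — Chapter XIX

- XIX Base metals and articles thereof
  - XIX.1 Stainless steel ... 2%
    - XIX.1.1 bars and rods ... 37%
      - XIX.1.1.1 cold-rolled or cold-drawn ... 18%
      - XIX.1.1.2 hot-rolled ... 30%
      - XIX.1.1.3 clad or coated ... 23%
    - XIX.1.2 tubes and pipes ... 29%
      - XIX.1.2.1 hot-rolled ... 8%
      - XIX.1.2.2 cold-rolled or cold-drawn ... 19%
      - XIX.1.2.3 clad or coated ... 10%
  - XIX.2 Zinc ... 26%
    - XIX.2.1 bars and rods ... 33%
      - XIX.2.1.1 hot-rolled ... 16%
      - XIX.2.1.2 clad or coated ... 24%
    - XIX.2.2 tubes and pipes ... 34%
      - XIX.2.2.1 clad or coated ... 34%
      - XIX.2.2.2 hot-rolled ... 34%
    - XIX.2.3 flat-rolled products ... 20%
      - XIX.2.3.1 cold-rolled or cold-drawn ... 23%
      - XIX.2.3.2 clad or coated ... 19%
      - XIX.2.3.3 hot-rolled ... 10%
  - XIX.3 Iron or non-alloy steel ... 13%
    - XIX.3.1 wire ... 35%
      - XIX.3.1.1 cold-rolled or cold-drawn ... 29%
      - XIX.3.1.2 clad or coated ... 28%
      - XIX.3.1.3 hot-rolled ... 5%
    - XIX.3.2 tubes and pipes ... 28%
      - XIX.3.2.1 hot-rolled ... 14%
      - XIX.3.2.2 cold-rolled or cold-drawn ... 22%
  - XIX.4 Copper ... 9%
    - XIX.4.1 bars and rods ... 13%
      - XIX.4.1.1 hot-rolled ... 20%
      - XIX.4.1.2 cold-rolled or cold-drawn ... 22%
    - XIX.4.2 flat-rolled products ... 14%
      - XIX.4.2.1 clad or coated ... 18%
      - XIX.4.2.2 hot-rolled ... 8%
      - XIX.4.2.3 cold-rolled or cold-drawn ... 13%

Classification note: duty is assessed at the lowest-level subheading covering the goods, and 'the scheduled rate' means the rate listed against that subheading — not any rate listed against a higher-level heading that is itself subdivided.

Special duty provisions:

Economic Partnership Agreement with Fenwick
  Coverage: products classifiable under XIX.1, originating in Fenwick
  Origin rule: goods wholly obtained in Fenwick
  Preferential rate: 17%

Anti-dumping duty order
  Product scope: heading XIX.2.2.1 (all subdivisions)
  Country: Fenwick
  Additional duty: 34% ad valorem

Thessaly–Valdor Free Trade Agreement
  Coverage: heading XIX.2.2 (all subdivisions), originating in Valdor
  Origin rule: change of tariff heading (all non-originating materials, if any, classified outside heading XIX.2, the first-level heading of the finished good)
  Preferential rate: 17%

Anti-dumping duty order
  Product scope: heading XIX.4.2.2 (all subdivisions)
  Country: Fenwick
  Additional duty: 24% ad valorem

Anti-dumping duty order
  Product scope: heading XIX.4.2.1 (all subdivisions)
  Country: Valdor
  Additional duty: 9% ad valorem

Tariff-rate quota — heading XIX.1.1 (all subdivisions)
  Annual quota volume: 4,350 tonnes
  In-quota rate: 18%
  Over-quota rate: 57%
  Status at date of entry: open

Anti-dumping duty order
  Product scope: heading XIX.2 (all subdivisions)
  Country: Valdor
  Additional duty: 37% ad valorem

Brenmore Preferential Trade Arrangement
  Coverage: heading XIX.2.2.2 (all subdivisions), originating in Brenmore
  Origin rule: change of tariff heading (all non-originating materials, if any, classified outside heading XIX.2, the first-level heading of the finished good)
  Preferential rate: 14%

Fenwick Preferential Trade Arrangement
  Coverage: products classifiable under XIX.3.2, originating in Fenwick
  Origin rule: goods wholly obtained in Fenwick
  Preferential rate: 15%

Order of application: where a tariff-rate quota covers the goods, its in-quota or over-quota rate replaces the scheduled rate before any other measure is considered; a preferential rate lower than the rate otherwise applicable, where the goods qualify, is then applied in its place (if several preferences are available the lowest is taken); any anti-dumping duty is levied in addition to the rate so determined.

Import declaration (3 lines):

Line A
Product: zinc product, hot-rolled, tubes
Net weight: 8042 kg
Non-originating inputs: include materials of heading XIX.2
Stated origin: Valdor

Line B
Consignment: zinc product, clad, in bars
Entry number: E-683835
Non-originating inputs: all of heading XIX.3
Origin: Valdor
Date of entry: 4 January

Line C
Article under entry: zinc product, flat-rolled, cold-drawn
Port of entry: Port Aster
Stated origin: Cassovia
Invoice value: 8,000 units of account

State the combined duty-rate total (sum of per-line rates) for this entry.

155%

Line A: zinc → XIX.2; tubes → XIX.2.2; hot-rolled → XIX.2.2.2. Scheduled 34%. Valdor agreement on XIX.2.2: CTH not met; anti-dumping (Valdor, XIX.2): +37%; total 34% + 37% = 71%. → 71%.
Line B: zinc → XIX.2; in bars → XIX.2.1; clad → XIX.2.1.2. Scheduled 24%. Valdor agreement on XIX.2.2: XIX.2.1.2 not covered; anti-dumping (Valdor, XIX.2): +37%; total 24% + 37% = 61%. → 61%.
Line C: zinc → XIX.2; flat-rolled → XIX.2.3; cold-drawn → XIX.2.3.1. Scheduled 23%. No special measure applies. → 23%.
Sum: 71% + 61% + 23% = 155%.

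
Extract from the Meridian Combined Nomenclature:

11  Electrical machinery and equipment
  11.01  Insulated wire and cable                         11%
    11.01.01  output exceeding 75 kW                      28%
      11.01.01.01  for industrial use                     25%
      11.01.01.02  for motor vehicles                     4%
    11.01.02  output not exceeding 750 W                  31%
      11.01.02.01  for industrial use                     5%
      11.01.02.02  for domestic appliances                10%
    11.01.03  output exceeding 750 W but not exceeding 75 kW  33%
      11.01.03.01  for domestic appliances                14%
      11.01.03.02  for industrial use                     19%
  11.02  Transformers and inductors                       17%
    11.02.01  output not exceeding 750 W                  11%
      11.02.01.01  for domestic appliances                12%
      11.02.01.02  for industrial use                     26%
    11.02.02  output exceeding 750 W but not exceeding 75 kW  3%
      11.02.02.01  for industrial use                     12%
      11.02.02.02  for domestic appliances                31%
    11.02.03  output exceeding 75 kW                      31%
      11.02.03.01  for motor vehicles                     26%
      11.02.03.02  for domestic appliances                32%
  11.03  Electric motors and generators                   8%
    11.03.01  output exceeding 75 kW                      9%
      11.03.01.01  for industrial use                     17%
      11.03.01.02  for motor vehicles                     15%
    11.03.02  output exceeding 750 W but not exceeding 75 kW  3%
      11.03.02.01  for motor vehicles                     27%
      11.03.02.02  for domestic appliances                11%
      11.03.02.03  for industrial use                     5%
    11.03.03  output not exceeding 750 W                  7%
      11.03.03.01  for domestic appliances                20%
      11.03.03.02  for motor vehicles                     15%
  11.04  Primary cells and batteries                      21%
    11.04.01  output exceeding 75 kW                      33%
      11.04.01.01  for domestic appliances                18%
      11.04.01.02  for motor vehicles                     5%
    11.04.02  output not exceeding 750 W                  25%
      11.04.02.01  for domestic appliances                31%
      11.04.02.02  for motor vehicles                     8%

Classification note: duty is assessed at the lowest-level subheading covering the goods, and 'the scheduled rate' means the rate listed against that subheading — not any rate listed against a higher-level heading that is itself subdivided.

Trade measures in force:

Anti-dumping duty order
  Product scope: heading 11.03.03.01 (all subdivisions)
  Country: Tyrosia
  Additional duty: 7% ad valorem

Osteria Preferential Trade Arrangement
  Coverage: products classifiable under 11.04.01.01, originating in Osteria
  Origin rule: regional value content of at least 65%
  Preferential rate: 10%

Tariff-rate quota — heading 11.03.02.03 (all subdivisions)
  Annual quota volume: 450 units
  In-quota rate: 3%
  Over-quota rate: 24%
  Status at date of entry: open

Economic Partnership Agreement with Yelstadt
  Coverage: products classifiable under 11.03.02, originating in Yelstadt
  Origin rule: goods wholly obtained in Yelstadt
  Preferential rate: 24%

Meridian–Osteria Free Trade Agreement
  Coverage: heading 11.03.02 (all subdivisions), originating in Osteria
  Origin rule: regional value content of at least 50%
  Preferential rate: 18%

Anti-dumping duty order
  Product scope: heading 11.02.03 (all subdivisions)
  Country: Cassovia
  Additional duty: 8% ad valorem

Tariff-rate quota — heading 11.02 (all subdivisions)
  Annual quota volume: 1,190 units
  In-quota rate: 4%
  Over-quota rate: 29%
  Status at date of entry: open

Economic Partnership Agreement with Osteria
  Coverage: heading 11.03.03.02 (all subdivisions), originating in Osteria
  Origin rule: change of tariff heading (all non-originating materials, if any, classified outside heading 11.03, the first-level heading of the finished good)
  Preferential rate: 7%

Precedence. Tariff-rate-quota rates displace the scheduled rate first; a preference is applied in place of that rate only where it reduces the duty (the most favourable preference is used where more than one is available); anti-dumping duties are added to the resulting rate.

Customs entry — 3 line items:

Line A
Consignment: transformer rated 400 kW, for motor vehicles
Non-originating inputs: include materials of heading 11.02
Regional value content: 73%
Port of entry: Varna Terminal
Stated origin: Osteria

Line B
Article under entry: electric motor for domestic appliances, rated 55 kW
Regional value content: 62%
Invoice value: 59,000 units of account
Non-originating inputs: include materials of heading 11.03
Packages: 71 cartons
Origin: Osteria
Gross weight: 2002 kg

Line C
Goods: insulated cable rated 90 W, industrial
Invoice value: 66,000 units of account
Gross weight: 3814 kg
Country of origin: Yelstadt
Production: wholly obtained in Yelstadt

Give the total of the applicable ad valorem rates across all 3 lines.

20%

Line A: transformer → 11.02; rated 400 kW → 11.02.03; for motor vehicles → 11.02.03.01. Scheduled 26%. quota on 11.02 open → in-quota 4%; Osteria agreement on 11.04.01.01: 11.02.03.01 not covered; Osteria agreement on 11.03.02: 11.02.03.01 not covered; Osteria agreement on 11.03.03.02: 11.02.03.01 not covered. → 4%.
Line B: electric motor → 11.03; rated 55 kW → 11.03.02; for domestic appliances → 11.03.02.02. Scheduled 11%. Osteria agreement on 11.04.01.01: 11.03.02.02 not covered; Osteria agreement on 11.03.02: RVC ≥ 50% → 18% available; Osteria agreement on 11.03.03.02: 11.03.02.02 not covered; preference 18% not lower than 11% → no reduction. → 11%.
Line C: insulated cable → 11.01; rated 90 W → 11.01.02; industrial → 11.01.02.01. Scheduled 5%. Yelstadt agreement on 11.03.02: 11.01.02.01 not covered. → 5%.
Sum: 4% + 11% + 5% = 20%.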